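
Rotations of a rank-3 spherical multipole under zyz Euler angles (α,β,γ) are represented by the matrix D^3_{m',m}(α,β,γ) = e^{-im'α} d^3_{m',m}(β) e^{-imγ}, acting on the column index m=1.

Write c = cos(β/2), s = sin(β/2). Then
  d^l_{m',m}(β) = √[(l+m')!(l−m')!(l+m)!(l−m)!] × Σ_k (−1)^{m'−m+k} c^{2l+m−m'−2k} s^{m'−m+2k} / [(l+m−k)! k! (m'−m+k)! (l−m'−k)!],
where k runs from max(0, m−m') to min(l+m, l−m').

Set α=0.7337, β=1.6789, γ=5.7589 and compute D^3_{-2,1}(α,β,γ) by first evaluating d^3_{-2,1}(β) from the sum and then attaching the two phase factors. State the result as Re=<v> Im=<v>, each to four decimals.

First d^3_{-2,1}(β=1.6789), then the phase factors e^{-i(-2)α} and e^{-i(1)γ}:
Half-angle: c=0.667872, s=0.744276. N=√(1·120·24·2)=75.894664
Admissible k: 3..4 (factorial args all ≥0)
  k=3: (−1)^0·75.8947/(12)·0.6679^3·0.7443^3 = +0.776805
  k=4: (−1)^1·75.8947/(24)·0.6679^1·0.7443^5 = -0.482351
d^3_{-2,1}(1.6789) = +0.776805 -0.482351 = +0.294454
Attach z-rotation phases: D = e^{-i(-2)(0.7337)}·(+0.294454)·e^{-i(1)(5.7589)} = -0.120306+0.268756i

Re=-0.1203 Im=0.2688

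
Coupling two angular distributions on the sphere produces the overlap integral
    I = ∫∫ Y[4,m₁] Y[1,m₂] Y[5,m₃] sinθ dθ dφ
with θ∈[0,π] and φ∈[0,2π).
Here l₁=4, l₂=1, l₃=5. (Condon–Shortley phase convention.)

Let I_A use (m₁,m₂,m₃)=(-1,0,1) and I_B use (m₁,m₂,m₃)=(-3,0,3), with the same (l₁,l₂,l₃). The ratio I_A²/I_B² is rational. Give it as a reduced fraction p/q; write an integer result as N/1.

3/2

Same 4,1,5: normalisation and zero-m 3j drop out of the ratio.
A: Δ: 0! 8! 2! / 11! → 1/495; sum: t=0:+1/720 = 1/720; 3j²(4 1 5; -1 0 1) = Δ·Π!·Σ² = 8/165  (sign +1)
B: Δ: 0! 8! 2! / 11! → 1/495; sum: t=0:+1/5040 = 1/5040; 3j²(4 1 5; -3 0 3) = Δ·Π!·Σ² = 16/495  (sign +1)
I_A²/I_B² = (8/165)/(16/495) = 3/2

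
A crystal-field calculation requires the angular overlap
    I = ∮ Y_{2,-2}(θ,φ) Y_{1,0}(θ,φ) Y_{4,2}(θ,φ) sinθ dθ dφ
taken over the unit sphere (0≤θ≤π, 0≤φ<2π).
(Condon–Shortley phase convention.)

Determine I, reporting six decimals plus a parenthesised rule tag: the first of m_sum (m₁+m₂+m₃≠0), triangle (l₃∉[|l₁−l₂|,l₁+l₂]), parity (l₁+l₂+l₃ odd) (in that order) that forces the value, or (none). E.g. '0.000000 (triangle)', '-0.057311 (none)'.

triangle: need 1≤l₃≤3, have 4; I=0

0.000000 (triangle)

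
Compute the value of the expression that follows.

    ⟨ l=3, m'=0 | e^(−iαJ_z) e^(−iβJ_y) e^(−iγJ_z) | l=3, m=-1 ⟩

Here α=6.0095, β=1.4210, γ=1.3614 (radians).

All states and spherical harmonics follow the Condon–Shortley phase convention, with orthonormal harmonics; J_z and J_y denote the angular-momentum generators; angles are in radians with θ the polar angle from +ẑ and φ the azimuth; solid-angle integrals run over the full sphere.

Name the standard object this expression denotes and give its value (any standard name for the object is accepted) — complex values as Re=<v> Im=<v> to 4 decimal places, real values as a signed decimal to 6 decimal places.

Wigner D-matrix element, Re=0.0791 Im=0.3722

This is a Wigner D-matrix element — the rotation-matrix element ⟨l m'| R(α,β,γ) |l m⟩ in the angular-momentum basis.
D^3_{0,-1}(6.0095,1.4210,1.3614) = e^{-i·0·6.0095}·d^3_{0,-1}(1.4210)·e^{-i·-1·1.3614}. Compute d first:
Half-angle: c=0.758036, s=0.652213. N=√(6·6·2·24)=41.569219
k∈{0,1,2} keeps every argument non-negative
  k=0: (−1)^1·41.5692/(12)·0.7580^5·0.6522^1 = -0.565495
  k=1: (−1)^2·41.5692/(4)·0.7580^3·0.6522^3 = +1.255883
  k=2: (−1)^3·41.5692/(12)·0.7580^1·0.6522^5 = -0.309904
d^3_{0,-1}(1.4210) = -0.565495 +1.255883 -0.309904 = +0.380484
Phases: e^{-i·(0)·6.0095}=+1.000000+0.000000i, e^{-i·(-1)·1.3614}=+0.207869+0.978157i ⇒ D=+0.079091+0.372173i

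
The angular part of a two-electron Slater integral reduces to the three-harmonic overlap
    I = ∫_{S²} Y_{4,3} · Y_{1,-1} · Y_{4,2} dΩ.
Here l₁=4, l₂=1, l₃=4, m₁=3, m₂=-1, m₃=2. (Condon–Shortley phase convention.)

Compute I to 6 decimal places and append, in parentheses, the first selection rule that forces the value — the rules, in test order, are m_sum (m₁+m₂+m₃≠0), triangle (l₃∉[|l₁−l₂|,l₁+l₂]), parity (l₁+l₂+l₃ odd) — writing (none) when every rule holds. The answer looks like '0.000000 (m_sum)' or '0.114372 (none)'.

0.000000 (m_sum)

3 − 1 + 2 = 4 ≠ 0: azimuthal integral kills it; I = 0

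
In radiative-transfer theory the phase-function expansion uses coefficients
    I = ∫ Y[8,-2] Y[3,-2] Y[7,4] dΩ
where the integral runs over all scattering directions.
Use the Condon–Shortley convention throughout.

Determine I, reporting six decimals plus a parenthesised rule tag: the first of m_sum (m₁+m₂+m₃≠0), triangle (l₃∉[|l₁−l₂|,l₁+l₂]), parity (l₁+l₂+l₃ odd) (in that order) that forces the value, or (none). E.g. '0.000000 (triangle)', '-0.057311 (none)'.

-0.160034 (none)

Rules hold: Σm=0, L=18 even, 5≤7≤11.
N = 17·7·15 = 1785
Δ = 4!·12!·2!/19! = 1/5290740
Racah Σ t=1..3: t=1:−1/7257600 t=2:+1/2073600 t=3:−1/7257600 = 1/4838400
⇒ 3j(8 3 7; 0 0 0)² = 252/20995, sgn -1
Racah Σ t=0..1: t=0:+1/174182400 t=1:−1/26127360 = -17/522547200
⇒ 3j(8 3 7; -2 -2 4)² = 935/62244, sgn +1
4πI² = N·(3j₀)²·(3jₘ)² = 19635/61009
I = -1·√(0.321838/4π) = -0.16003448
No selection rule forces the value: the integral is nonzero (none).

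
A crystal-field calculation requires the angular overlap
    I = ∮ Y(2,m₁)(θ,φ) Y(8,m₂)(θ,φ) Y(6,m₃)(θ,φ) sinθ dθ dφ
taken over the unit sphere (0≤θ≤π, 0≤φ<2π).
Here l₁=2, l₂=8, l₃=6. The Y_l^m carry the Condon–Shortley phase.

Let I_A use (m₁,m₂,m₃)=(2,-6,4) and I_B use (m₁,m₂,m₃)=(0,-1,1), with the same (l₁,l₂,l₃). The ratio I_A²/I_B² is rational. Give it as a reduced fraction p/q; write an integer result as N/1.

143/108

Shared (l₁,l₂,l₃)=(2,8,6): N and (l;000)² cancel in I_A²/I_B².
A: Δ = 4!·0!·12!/17! = 1/30940; Racah Σ t=0..0: t=0:+1/174182400 = 1/174182400; ⇒ 3j(2 8 6; 2 -6 4)² = 11/340, sgn +1
B: Δ = 4!·0!·12!/17! = 1/30940; Racah Σ t=2..2: t=2:+1/2419200 = 1/2419200; ⇒ 3j(2 8 6; 0 -1 1)² = 27/1105, sgn -1
I_A²/I_B² = (11/340)/(27/1105) = 143/108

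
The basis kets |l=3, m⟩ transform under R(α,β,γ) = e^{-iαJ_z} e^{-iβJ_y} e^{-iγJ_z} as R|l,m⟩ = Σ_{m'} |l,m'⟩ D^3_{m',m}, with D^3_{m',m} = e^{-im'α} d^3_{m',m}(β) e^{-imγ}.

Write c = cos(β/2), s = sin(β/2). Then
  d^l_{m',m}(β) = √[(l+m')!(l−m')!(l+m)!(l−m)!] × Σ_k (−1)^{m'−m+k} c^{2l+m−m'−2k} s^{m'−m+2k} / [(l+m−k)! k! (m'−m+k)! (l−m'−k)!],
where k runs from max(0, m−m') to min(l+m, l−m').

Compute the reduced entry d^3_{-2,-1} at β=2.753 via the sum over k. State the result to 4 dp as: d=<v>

d^3_{-2,-1}(β=2.7530) via the finite sum:
Half-angle: c=0.193076, s=0.981184. N=√(1·120·2·24)=75.894664
The bounds max(0,m−m')=1 and min(l+m,l−m')=2 give 2 terms
  k=1: (−1)^0·75.8947/(24)·0.1931^5·0.9812^1 = +0.000833
  k=2: (−1)^1·75.8947/(12)·0.1931^3·0.9812^3 = -0.043000
d^3_{-2,-1}(2.7530) = +0.000833 -0.043000 = -0.042167

d=-0.0422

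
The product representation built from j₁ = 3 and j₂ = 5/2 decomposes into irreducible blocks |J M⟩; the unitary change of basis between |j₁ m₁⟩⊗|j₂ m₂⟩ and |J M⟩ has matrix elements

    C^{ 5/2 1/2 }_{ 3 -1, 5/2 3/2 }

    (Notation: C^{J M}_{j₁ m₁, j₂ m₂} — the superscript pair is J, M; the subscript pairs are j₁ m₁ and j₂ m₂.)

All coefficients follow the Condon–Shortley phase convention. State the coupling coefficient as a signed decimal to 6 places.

√[6·3!3!2!/9! · 2!4!4!1!3!2!] = √(576/35)
  +(−1)^2/∏(2,1,2,2,1,0)! = 1/8  (running 1/8)
  +(−1)^3/∏(3,0,1,1,2,1)! = -1/12  (running 1/24)
⟨..|..⟩ = √(576/35)·(1/24) = +0.169031

+√(1/35) = +0.169031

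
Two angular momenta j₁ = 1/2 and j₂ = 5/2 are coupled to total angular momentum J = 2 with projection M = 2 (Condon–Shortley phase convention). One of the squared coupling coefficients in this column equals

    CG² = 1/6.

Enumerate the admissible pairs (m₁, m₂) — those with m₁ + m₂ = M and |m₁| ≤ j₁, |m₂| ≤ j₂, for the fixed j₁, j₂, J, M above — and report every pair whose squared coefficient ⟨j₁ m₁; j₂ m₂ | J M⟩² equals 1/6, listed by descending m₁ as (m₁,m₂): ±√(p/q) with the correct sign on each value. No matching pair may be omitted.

(1/2,3/2): +√(1/6)

Admissible pairs with m₁+m₂ = M = 2: (-1/2,5/2), (1/2,3/2)
  (m₁,m₂)=(1/2,3/2): CG² = 1/6, CG = +√(1/6)   ← matches the target
  (m₁,m₂)=(-1/2,5/2): CG² = 5/6, CG = −√(5/6)
Pairs with CG² = 1/6: (1/2,3/2): +√(1/6)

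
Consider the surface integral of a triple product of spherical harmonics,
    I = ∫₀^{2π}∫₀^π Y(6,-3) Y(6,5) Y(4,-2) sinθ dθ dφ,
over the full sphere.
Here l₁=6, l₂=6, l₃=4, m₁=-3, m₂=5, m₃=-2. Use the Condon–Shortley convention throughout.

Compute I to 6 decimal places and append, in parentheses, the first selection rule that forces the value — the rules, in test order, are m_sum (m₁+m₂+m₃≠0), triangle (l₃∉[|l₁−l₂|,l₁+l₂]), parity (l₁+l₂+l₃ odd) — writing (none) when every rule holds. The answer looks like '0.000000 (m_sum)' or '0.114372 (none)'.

-0.147064 (none)

Checks pass: Σm=0; 16 even; l₃=4∈[0,12].
(2·6+1)(2·6+1)(2·4+1) = 1521
Δ: 8! 4! 4! / 17! → 1/15315300
sum: t=2:+1/829440 t=3:−1/25920 t=4:+1/9216 t=5:−1/25920 t=6:+1/829440 = 7/207360
3j²(6 6 4; 0 0 0) = Δ·Π!·Σ² = 28/2431  (sign +1)
sum: t=7:−1/483840 t=8:+1/1451520 = -1/725760
3j²(6 6 4; -3 5 -2) = Δ·Π!·Σ² = 24/1547  (sign -1)
combine: 4πI² = 1521·28/2431·24/1547 = 864/3179
take √, sign -1: I = -0.14706410
No selection rule forces the value: the integral is nonzero (none).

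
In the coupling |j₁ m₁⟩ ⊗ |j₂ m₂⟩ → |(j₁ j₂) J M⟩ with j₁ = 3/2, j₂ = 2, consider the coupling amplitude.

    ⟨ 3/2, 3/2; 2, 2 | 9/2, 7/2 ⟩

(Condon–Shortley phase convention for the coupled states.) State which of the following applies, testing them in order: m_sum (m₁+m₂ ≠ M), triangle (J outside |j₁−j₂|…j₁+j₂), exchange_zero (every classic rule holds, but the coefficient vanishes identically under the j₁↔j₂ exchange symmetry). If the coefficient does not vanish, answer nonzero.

m-sum: m₁+m₂ = 3/2+2 = 7/2, M = 7/2  ✓
triangle: need |j₁−j₂| ≤ J ≤ j₁+j₂, i.e. J ∈ [1/2, 7/2]; J = 9/2 is outside ✗ ⇒ coefficient is 0

triangle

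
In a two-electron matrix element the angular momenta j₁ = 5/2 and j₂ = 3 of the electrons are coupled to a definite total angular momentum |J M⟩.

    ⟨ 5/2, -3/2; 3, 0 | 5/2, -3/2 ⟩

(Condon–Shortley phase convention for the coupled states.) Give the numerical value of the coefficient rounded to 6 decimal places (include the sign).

triangle: 3!*2!*3!/9! = 72/362880
(j±m)!: 1!*4!*3!*3!*1!*4! = 20736
prefactor² = (2J+1)*Δ*N² = 864/35
  k=2: +1/(2!*1!*2!*1!*0!*2!) = 1/8
  k=3: −1/(3!*0!*1!*0!*1!*3!) = -1/36
Σ = 7/72  ⇒  CG² = 864/35*(7/72)² = 7/30
CG = +√(7/30) = +0.483046

+√(7/30) = +0.483046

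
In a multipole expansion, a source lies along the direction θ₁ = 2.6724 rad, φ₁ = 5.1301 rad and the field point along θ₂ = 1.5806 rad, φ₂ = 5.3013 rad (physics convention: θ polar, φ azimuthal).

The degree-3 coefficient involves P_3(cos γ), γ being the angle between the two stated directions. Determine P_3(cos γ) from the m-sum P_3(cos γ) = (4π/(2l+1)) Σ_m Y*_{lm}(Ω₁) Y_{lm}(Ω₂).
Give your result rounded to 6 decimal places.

Summing Y*_{l m}(θ₁,φ₁)·Y_{l m}(θ₂,φ₂) over m ∈ [−3, 3]; prefactor 4π/(2·3+1) = 1.795196:
  m=-3: (-0.03664 + 0.01205j) × (-0.40918 + 0.08122j) = 0.01401 - 0.00791j  (running Σ = 0.01401 - 0.00791j)
  m=-2: (0.12503 + 0.13821j) × (0.00384 - 0.00925j) = 0.00176 - 0.00063j  (running Σ = 0.01577 - 0.00853j)
  m=-1: (0.17652 - 0.39773j) × (-0.17942 - 0.26860j) = -0.13850 + 0.02395j  (running Σ = -0.12273 + 0.01541j)
  m=0: (-0.32544 + 0.00000j) × (0.01097 + 0.00000j) = -0.00357 + 0.00000j  (running Σ = -0.12630 + 0.01541j)
  m=1: (-0.17652 - 0.39773j) × (0.17942 - 0.26860j) = -0.13850 - 0.02395j  (running Σ = -0.26480 - 0.00853j)
  m=2: (0.12503 - 0.13821j) × (0.00384 + 0.00925j) = 0.00176 + 0.00063j  (running Σ = -0.26304 - 0.00791j)
  m=3: (0.03664 + 0.01205j) × (0.40918 + 0.08122j) = 0.01401 + 0.00791j  (running Σ = -0.24902 + 0.00000j)
Accumulated sum -0.24902 + 0.00000j; after 4π/(2l+1) scaling, -0.44705 + 0.00000j ⇒ P_3 = -0.447045

-0.447045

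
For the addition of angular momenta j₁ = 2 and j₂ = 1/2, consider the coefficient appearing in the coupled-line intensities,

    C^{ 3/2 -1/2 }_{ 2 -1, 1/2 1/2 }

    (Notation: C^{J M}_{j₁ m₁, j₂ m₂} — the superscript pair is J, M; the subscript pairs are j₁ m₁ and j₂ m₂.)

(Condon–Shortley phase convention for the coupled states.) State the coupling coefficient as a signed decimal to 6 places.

√[4·1!3!0!/5! · 1!3!1!0!1!2!] = √(12/5)
  +(−1)^1/∏(1,0,2,0,1,0)! = -1/2  (running -1/2)
⟨..|..⟩ = √(12/5)·(-1/2) = -0.774597

-0.774597  (= −√(3/5))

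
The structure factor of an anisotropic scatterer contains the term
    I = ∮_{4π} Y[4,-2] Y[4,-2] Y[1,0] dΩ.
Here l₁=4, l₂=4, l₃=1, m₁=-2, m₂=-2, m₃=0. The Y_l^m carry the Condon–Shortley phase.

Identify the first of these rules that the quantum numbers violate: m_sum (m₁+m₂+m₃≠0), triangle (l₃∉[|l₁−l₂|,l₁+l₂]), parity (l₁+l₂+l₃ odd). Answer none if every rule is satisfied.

m_sum

Σmᵢ = -4  ✗
l₃∈[|l₁−l₂|,l₁+l₂]=[0,8], have l₃=1
Σlᵢ = 9 ⇒ odd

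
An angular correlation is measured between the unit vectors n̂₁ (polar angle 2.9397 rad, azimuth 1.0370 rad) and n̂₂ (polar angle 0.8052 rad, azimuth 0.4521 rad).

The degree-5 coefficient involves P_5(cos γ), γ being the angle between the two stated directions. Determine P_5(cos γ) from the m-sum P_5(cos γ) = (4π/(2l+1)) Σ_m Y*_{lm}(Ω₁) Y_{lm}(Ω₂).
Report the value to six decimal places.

0.048849

Addition theorem: P_5(cos γ) = (4π/11) Σ_m Y*_{lm}(Ω₁) Y_{lm}(Ω₂), m = −5…5:
  term(m=-5) = -0.00001 + 0.00000j   from Y*(Ω₁)=0.00007 - 0.00013j, Y(Ω₂)=-0.05753 - 0.06975j
  term(m=-4) = 0.00044 - 0.00046j   from Y*(Ω₁)=0.00124 + 0.00196j, Y(Ω₂)=-0.06468 - 0.26708j
  term(m=-3) = -0.00168 + 0.00902j   from Y*(Ω₁)=-0.02130 + 0.00065j, Y(Ω₂)=0.09167 - 0.42079j
  term(m=-2) = -0.01317 - 0.03107j   from Y*(Ω₁)=0.06051 - 0.10992j, Y(Ω₂)=0.16631 - 0.21140j
  term(m=-1) = -0.07520 - 0.04980j   from Y*(Ω₁)=0.22574 + 0.38194j, Y(Ω₂)=-0.18286 + 0.08881j
  term(m=+0) = 0.22200 + 0.00000j   from Y*(Ω₁)=-0.67028 + 0.00000j, Y(Ω₂)=-0.33120 + 0.00000j
  term(m=+1) = -0.07520 + 0.04980j   from Y*(Ω₁)=-0.22574 + 0.38194j, Y(Ω₂)=0.18286 + 0.08881j
  term(m=+2) = -0.01317 + 0.03107j   from Y*(Ω₁)=0.06051 + 0.10992j, Y(Ω₂)=0.16631 + 0.21140j
  term(m=+3) = -0.00168 - 0.00902j   from Y*(Ω₁)=0.02130 + 0.00065j, Y(Ω₂)=-0.09167 - 0.42079j
  term(m=+4) = 0.00044 + 0.00046j   from Y*(Ω₁)=0.00124 - 0.00196j, Y(Ω₂)=-0.06468 + 0.26708j
  term(m=+5) = -0.00001 - 0.00000j   from Y*(Ω₁)=-0.00007 - 0.00013j, Y(Ω₂)=0.05753 - 0.06975j
Σ over m = 0.04276 - 0.00000j; ×(4π/11) → 0.04885 - 0.00000j. Real part: 0.048849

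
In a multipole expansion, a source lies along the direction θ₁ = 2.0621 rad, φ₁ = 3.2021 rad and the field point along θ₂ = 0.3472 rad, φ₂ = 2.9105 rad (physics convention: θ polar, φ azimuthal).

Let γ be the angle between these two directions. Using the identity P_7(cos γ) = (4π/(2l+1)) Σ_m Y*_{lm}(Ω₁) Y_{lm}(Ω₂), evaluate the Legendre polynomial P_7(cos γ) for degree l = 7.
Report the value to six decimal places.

Summing Y*_{l m}(θ₁,φ₁)·Y_{l m}(θ₂,φ₂) over m ∈ [−7, 7]; prefactor 4π/(2·7+1) = 0.837758:
  term(m=-7) = -0.000025+0.000049i   from Y*(Ω₁)=-0.188858-0.085145i, Y(Ω₂)=+0.000012-0.000264i
  term(m=-6) = +0.000201-0.001114i   from Y*(Ω₁)=-0.387714-0.147286i, Y(Ω₂)=+0.000500+0.002684i
  term(m=-5) = +0.000732+0.006462i   from Y*(Ω₁)=-0.353425-0.110310i, Y(Ω₂)=-0.007087-0.016072i
  term(m=-4) = +0.000689+0.001611i   from Y*(Ω₁)=+0.021648+0.005344i, Y(Ω₂)=+0.047333+0.062727i
  term(m=-3) = -0.055094-0.065944i   from Y*(Ω₁)=+0.343545+0.063055i, Y(Ω₂)=-0.189227-0.157221i
  term(m=-2) = +0.057819+0.038146i   from Y*(Ω₁)=+0.136657+0.016619i, Y(Ω₂)=+0.450384+0.224369i
  term(m=-1) = +0.147475+0.044266i   from Y*(Ω₁)=-0.295462-0.017899i, Y(Ω₂)=-0.506351-0.119143i
  term(m=+0) = +0.019511+0.000000i   from Y*(Ω₁)=-0.177512-0.000000i, Y(Ω₂)=-0.109916+0.000000i
  term(m=+1) = +0.147475-0.044266i   from Y*(Ω₁)=+0.295462-0.017899i, Y(Ω₂)=+0.506351-0.119143i
  term(m=+2) = +0.057819-0.038146i   from Y*(Ω₁)=+0.136657-0.016619i, Y(Ω₂)=+0.450384-0.224369i
  term(m=+3) = -0.055094+0.065944i   from Y*(Ω₁)=-0.343545+0.063055i, Y(Ω₂)=+0.189227-0.157221i
  term(m=+4) = +0.000689-0.001611i   from Y*(Ω₁)=+0.021648-0.005344i, Y(Ω₂)=+0.047333-0.062727i
  term(m=+5) = +0.000732-0.006462i   from Y*(Ω₁)=+0.353425-0.110310i, Y(Ω₂)=+0.007087-0.016072i
  term(m=+6) = +0.000201+0.001114i   from Y*(Ω₁)=-0.387714+0.147286i, Y(Ω₂)=+0.000500-0.002684i
  term(m=+7) = -0.000025-0.000049i   from Y*(Ω₁)=+0.188858-0.085145i, Y(Ω₂)=-0.000012-0.000264i
Total Σ_m = +0.323108-0.000000i. Multiply by 0.837758: +0.270686-0.000000i. P_7(cos γ) = 0.270686

0.270686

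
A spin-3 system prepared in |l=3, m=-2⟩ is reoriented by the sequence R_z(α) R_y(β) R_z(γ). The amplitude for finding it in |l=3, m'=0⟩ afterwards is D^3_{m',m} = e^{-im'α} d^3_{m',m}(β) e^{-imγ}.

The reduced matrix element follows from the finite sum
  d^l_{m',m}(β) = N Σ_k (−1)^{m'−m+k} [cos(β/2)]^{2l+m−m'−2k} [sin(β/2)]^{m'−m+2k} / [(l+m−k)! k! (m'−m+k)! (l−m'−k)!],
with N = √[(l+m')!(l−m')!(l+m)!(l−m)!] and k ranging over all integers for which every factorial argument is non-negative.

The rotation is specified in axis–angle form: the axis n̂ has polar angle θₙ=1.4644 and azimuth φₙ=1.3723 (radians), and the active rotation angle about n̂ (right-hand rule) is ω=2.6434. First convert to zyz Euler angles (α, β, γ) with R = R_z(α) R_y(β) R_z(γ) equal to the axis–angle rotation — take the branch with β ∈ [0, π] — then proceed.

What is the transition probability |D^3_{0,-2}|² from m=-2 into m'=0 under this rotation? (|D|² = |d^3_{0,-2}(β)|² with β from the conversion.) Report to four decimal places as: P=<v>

P=0.0968

Axis–angle → zyz. n̂ = (sinθₙcosφₙ, sinθₙsinφₙ, cosθₙ) = (+0.196080, +0.974820, +0.106196), ω = 2.6434.
R = I cosω + sinω [n̂]ₓ + (1−cosω) n̂n̂ᵀ gives
  R = [-0.806226, +0.308308, +0.504922; +0.409797, +0.906594, +0.100765; -0.426692, +0.288155, -0.857263]
β = atan2(√(R₁₃²+R₂₃²), R₃₃) = 2.600727; α = atan2(R₂₃, R₁₃) mod 2π = 0.196979; γ = atan2(R₃₂, −R₃₁) mod 2π = 0.593971
Split into d^3_{0,-2}(β=2.6007) × two z-phases.
c=cos(2.600727/2)=0.267148, s=sin(2.600727/2)=0.963655; N=√[6·6·1·120]=65.726707
k∈{0,1} keeps every argument non-negative
  k=0: (−1)^2·65.7267/(12)·0.2671^4·0.9637^2 = +0.025907
  k=1: (−1)^3·65.7267/(12)·0.2671^2·0.9637^4 = -0.337096
d^3_{0,-2}(2.6007) = +0.025907 -0.337096 = -0.311189
|D^3_{0,-2}|² = |d^3_{0,-2}(β)|² = (-0.311189)² = 0.096838 (the z-rotation phases have unit modulus)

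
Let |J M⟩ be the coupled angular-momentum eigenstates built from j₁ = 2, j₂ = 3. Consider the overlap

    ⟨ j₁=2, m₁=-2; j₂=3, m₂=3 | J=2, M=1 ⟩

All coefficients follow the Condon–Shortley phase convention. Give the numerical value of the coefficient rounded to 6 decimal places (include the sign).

−√(5/14) ≈ -0.597614

triangle: 3!*1!*3!/8! = 36/40320
(j±m)!: 0!*4!*6!*0!*3!*1! = 103680
prefactor² = (2J+1)*Δ*N² = 3240/7
  k=3: −1/(3!*0!*1!*3!*0!*0!) = -1/36
Σ = -1/36  ⇒  CG² = 3240/7*(-1/36)² = 5/14
CG = −√(5/14) = -0.597614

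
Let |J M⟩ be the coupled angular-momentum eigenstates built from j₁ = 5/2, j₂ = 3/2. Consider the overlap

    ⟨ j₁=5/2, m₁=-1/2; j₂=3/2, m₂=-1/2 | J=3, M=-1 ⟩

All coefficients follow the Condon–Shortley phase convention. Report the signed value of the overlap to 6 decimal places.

j₁+j₂−J=1  J+j₁−j₂=4  J−j₁+j₂=2  j₁+j₂+J+1=8
(j₁±m₁, j₂±m₂, J±M) = (2,3,1,2,2,4)
P² = 48/5
sum k=0..1:
  [0] +1/6 = 1/6
  [1] −1/8 = -1/8
S = 1/24
C² = P²·S² = 1/60 ; C = +0.129099

+√(1/60) = +0.129099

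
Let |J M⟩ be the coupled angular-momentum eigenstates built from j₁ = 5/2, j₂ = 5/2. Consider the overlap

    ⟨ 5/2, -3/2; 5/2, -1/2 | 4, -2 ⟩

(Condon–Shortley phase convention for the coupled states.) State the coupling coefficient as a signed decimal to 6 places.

−√(5/28) ≈ -0.422577

triangle: 1!·4!·4!/10! = 576/3628800
(j±m)!: 1!·4!·2!·3!·2!·6! = 414720
prefactor² = (2J+1)·Δ·N² = 20736/35
  k=0: +1/(0!·1!·4!·2!·0!·2!) = 1/96
  k=1: −1/(1!·0!·3!·1!·1!·3!) = -1/36
Σ = -5/288  ⇒  CG² = 20736/35·(-5/288)² = 5/28
CG = −√(5/28) = -0.422577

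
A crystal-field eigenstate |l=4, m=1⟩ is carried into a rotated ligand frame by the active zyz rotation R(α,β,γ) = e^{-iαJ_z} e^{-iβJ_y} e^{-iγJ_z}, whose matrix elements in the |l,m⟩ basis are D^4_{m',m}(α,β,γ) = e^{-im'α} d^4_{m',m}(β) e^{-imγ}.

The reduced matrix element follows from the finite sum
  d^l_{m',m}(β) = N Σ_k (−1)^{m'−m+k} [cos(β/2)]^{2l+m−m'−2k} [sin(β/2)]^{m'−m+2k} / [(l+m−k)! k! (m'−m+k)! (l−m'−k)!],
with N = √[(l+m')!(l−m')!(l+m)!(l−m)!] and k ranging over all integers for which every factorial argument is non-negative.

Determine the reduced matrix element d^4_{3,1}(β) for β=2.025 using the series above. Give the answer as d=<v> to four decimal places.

d^4_{3,1}(β=2.0250) via the finite sum:
With c≡cos(β/2)=0.529742 and s≡sin(β/2)=0.848159, N=[5040·1·120·6]^{1/2}=1904.940944
Admissible k: 0..1 (factorial args all ≥0)
  k=0: (−1)^2·1904.9409/(240)·0.5297^6·0.8482^2 = +0.126186
  k=1: (−1)^3·1904.9409/(144)·0.5297^4·0.8482^4 = -0.539120
d^4_{3,1}(2.0250) = +0.126186 -0.539120 = -0.412934

d=-0.4129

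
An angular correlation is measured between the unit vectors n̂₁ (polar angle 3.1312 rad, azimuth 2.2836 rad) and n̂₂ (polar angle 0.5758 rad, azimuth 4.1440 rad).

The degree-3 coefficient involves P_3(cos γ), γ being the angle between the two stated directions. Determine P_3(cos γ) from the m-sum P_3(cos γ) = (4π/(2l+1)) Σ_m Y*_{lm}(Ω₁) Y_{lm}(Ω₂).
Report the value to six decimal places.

Term-by-term m-sum for l=3 (normalisation 4π/7 = 1.795196):
  [-3]  conj(Y_{3,-3})(Ω₁) = (0.000000, 0.000000) ; Y_{3,-3}(Ω₂) = (0.066749, 0.009023) ; Δ = (0.000000, 0.000000)
  [-2]  conj(Y_{3,-2})(Ω₁) = (0.000016, 0.000109) ; Y_{3,-2}(Ω₂) = (-0.106874, -0.230584) ; Δ = (0.000023, -0.000015)
  [-1]  conj(Y_{3,-1})(Ω₁) = (-0.008784, 0.010162) ; Y_{3,-1}(Ω₂) = (-0.238469, 0.373368) ; Δ = (-0.001699, -0.005703)
  [+0]  conj(Y_{3,0})(Ω₁) = (-0.746111, -0.000000) ; Y_{3,0}(Ω₂) = (0.162000, 0.000000) ; Δ = (-0.120870, -0.000000)
  [+1]  conj(Y_{3,1})(Ω₁) = (0.008784, 0.010162) ; Y_{3,1}(Ω₂) = (0.238469, 0.373368) ; Δ = (-0.001699, 0.005703)
  [+2]  conj(Y_{3,2})(Ω₁) = (0.000016, -0.000109) ; Y_{3,2}(Ω₂) = (-0.106874, 0.230584) ; Δ = (0.000023, 0.000015)
  [+3]  conj(Y_{3,3})(Ω₁) = (-0.000000, 0.000000) ; Y_{3,3}(Ω₂) = (-0.066749, 0.009023) ; Δ = (0.000000, -0.000000)
Accumulated sum (-0.124222, 0.000000); after 4π/(2l+1) scaling, (-0.223003, 0.000000) ⇒ P_3 = -0.223003

-0.223003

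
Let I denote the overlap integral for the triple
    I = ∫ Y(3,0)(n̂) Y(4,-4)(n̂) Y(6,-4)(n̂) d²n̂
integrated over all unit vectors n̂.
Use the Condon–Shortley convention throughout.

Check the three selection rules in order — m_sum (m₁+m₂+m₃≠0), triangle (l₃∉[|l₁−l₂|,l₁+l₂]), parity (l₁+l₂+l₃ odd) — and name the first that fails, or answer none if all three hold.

azimuthal sum: 0 − 4 − 4 = -8  ✗
1 ≤ 6 ≤ 7 (triangle on l)
L = 3 + 4 + 6 = 13 (odd)

m_sum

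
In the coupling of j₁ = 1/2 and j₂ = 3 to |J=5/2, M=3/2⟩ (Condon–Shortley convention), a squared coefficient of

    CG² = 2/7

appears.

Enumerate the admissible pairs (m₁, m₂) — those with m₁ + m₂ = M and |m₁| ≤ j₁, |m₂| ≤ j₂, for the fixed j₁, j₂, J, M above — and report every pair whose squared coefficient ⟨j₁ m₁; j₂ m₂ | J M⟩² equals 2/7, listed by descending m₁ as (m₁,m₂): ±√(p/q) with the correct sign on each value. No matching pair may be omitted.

(1/2,1): +√(2/7)

Admissible pairs with m₁+m₂ = M = 3/2: (-1/2,2), (1/2,1)
  (m₁,m₂)=(1/2,1): CG² = 2/7, CG = +√(2/7)   ← matches the target
  (m₁,m₂)=(-1/2,2): CG² = 5/7, CG = −√(5/7)
Pairs with CG² = 2/7: (1/2,1): +√(2/7)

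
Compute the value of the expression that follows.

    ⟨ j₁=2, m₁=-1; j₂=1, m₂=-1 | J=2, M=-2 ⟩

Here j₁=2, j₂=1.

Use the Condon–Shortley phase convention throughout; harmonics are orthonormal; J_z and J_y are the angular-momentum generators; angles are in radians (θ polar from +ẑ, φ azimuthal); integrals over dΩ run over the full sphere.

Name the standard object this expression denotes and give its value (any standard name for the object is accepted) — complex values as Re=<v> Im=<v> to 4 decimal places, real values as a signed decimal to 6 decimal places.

Clebsch–Gordan coefficient, +√(1/3) ≈ +0.577350

This is a Clebsch–Gordan (vector-coupling) coefficient.
triangle: 1!×3!×1!/6! = 6/720
(j±m)!: 1!×3!×0!×2!×0!×4! = 288
prefactor² = (2J+1)×Δ×N² = 12
  k=0: +1/(0!×1!×3!×0!×0!×1!) = 1/6
Σ = 1/6  ⇒  CG² = 12×(1/6)² = 1/3
CG = +√(1/3) = +0.577350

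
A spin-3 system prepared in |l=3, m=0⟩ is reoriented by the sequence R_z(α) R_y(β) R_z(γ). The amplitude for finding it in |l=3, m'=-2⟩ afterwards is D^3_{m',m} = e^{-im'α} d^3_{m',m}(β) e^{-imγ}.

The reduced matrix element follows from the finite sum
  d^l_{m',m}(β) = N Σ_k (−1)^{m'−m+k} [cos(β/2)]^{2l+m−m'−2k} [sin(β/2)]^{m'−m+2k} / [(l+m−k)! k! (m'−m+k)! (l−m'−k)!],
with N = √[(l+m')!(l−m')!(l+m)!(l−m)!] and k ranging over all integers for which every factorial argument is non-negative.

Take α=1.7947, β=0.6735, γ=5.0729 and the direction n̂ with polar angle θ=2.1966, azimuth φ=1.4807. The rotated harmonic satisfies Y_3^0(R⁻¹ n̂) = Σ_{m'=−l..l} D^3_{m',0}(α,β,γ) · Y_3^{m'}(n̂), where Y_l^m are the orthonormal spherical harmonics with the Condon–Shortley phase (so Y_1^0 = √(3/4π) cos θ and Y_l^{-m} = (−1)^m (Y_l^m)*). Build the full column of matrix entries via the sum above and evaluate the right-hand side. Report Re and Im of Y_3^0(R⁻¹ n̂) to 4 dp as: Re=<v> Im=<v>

Re=-0.0257 Im=0.0000

Need the full column D^3_{m',0} for m'=−3..3 at α=1.7947, β=0.6735, γ=5.0729.
cos(β/2)=0.943834, sin(β/2)=0.330421
d^3_{-3,0}: single k=3 term ⇒ +0.135646;  D = +0.084416-0.106178i
d^3_{-2,0}: k∈[2..3] ⇒ +0.474546 -0.058160 = +0.416386;  D = -0.375330-0.180291i
d^3_{-1,0}: k∈[1..3] ⇒ +0.857306 -0.315212 +0.012877 = +0.554971;  D = -0.123224+0.541118i
d^3_{0,0}: k∈[0..3] ⇒ +0.706923 -0.779759 +0.095567 -0.001301 = +0.021430;  D = +0.021430+0.000000i
d^3_{1,0}: k∈[0..2] ⇒ -0.857306 +0.315212 -0.012877 = -0.554971;  D = +0.123224+0.541118i
d^3_{2,0}: k∈[0..1] ⇒ +0.474546 -0.058160 = +0.416386;  D = -0.375330+0.180291i
d^3_{3,0}: single k=0 term ⇒ -0.135646;  D = -0.084416-0.106178i
Y_3^{m'}(θ=2.1966,φ=1.4807) and Σ D·Y over m':
  (+0.0844-0.1062i)·(-0.0593+0.2141i)  (-0.3753-0.1803i)·(+0.3869+0.0705i)  (-0.1232+0.5411i)·(+0.0169-0.1867i)  (+0.0214+0.0000i)·(+0.2808+0.0000i)  (+0.1232+0.5411i)·(-0.0169-0.1867i)  (-0.3753+0.1803i)·(+0.3869-0.0705i)  (-0.0844-0.1062i)·(+0.0593+0.2141i)
Y_3^0(R⁻¹ n̂) = -0.025683-0.000000i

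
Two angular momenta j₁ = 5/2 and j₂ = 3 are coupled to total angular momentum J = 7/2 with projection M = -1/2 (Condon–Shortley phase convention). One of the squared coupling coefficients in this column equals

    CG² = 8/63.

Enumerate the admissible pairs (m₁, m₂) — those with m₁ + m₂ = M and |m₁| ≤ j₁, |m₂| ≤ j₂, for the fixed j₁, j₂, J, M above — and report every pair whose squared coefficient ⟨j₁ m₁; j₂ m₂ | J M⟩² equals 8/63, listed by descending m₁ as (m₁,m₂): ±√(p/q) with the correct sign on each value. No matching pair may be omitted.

(-3/2,1): +√(8/63)

Admissible pairs with m₁+m₂ = M = -1/2: (-5/2,2), (-3/2,1), (-1/2,0), (1/2,-1), (3/2,-2), (5/2,-3)
  (m₁,m₂)=(5/2,-3): CG² = 2/21, CG = +√(2/21)
  (m₁,m₂)=(3/2,-2): CG² = 20/63, CG = +√(20/63)
  (m₁,m₂)=(1/2,-1): CG² = 1/63, CG = −√(1/63)
  (m₁,m₂)=(-1/2,0): CG² = 4/21, CG = −√(4/21)
  (m₁,m₂)=(-3/2,1): CG² = 8/63, CG = +√(8/63)   ← matches the target
  (m₁,m₂)=(-5/2,2): CG² = 16/63, CG = +√(16/63)
Pairs with CG² = 8/63: (-3/2,1): +√(8/63)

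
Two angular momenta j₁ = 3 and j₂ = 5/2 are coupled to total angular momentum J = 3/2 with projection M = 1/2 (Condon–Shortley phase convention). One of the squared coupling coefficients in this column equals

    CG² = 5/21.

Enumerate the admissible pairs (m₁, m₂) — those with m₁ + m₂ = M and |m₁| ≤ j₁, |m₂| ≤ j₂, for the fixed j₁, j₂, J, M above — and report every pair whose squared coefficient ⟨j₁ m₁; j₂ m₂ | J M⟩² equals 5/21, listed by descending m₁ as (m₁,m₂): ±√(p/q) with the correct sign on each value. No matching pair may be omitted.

(-2,5/2): +√(5/21)

Admissible pairs with m₁+m₂ = M = 1/2: (-2,5/2), (-1,3/2), (0,1/2), (1,-1/2), (2,-3/2), (3,-5/2)
  (m₁,m₂)=(3,-5/2): CG² = 5/14, CG = +√(5/14)
  (m₁,m₂)=(2,-3/2): CG² = 1/21, CG = −√(1/21)
  (m₁,m₂)=(1,-1/2): CG² = 1/105, CG = −√(1/105)
  (m₁,m₂)=(0,1/2): CG² = 4/35, CG = +√(4/35)
  (m₁,m₂)=(-1,3/2): CG² = 7/30, CG = −√(7/30)
  (m₁,m₂)=(-2,5/2): CG² = 5/21, CG = +√(5/21)   ← matches the target
Pairs with CG² = 5/21: (-2,5/2): +√(5/21)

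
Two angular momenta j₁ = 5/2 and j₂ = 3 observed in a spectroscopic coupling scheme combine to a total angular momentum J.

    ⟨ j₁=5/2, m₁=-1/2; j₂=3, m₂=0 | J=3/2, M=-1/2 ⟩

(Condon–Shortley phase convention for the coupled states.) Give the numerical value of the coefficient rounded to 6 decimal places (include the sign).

+√(4/35) = +0.338062

√[4·4!1!2!/8! · 2!3!3!3!1!2!] = √(144/35)
  +(−1)^2/∏(2,2,1,1,0,1)! = 1/4  (running 1/4)
  +(−1)^3/∏(3,1,0,0,1,2)! = -1/12  (running 1/6)
⟨..|..⟩ = √(144/35)·(1/6) = +0.338062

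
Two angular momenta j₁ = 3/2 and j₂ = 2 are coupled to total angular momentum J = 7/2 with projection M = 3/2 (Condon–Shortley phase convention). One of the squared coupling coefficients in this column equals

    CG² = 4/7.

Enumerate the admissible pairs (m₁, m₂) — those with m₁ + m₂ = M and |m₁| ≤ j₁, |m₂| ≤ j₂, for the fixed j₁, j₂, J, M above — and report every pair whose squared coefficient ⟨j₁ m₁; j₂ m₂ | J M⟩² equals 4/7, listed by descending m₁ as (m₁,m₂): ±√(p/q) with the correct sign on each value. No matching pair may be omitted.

Admissible pairs with m₁+m₂ = M = 3/2: (-1/2,2), (1/2,1), (3/2,0)
  (m₁,m₂)=(3/2,0): CG² = 2/7, CG = +√(2/7)
  (m₁,m₂)=(1/2,1): CG² = 4/7, CG = +√(4/7)   ← matches the target
  (m₁,m₂)=(-1/2,2): CG² = 1/7, CG = +√(1/7)
Pairs with CG² = 4/7: (1/2,1): +√(4/7)

(1/2,1): +√(4/7)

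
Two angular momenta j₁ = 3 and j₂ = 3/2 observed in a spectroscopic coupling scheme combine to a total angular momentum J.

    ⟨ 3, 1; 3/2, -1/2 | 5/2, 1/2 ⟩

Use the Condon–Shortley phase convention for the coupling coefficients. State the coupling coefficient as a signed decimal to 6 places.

√[6·2!4!1!/8! · 4!2!1!2!3!2!] = √(288/35)
  +(−1)^0/∏(0,2,2,1,2,0)! = 1/8  (running 1/8)
  +(−1)^1/∏(1,1,1,0,3,1)! = -1/6  (running -1/24)
⟨..|..⟩ = √(288/35)·(-1/24) = -0.119523

−√(1/70) = -0.119523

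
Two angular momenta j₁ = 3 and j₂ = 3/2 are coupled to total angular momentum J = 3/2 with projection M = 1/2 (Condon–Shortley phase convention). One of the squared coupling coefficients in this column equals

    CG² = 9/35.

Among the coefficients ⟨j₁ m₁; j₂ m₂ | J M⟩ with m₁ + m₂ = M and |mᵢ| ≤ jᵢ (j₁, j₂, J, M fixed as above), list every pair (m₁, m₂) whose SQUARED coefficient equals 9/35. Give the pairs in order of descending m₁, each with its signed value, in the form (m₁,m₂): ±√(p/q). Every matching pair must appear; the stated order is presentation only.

Admissible pairs with m₁+m₂ = M = 1/2: (-1,3/2), (0,1/2), (1,-1/2), (2,-3/2)
  (m₁,m₂)=(2,-3/2): CG² = 2/7, CG = +√(2/7)
  (m₁,m₂)=(1,-1/2): CG² = 12/35, CG = −√(12/35)
  (m₁,m₂)=(0,1/2): CG² = 9/35, CG = +√(9/35)   ← matches the target
  (m₁,m₂)=(-1,3/2): CG² = 4/35, CG = −√(4/35)
Pairs with CG² = 9/35: (0,1/2): +√(9/35)

(0,1/2): +√(9/35)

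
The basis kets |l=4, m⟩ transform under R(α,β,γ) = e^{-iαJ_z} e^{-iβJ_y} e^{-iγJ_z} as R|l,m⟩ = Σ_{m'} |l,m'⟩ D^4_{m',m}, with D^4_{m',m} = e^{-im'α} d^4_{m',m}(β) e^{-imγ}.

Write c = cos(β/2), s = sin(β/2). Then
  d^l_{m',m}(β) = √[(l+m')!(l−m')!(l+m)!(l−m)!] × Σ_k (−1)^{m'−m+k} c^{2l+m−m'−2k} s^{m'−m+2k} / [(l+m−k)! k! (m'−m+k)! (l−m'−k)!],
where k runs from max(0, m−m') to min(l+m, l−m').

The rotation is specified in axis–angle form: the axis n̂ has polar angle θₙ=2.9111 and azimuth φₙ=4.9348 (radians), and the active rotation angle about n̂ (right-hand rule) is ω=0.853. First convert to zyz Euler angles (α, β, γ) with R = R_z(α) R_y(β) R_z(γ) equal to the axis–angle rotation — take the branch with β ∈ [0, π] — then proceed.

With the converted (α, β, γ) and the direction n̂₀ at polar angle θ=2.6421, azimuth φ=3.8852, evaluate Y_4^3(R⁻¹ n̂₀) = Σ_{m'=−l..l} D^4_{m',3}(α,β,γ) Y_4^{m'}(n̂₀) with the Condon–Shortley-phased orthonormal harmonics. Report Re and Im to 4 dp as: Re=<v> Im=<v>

Re=0.1240 Im=0.1643

Axis–angle → zyz. n̂ = (sinθₙcosφₙ, sinθₙsinφₙ, cosθₙ) = (+0.050394, -0.222830, -0.973554), ω = 0.8530.
R = I cosω + sinω [n̂]ₓ + (1−cosω) n̂n̂ᵀ gives
  R = [+0.658596, +0.729493, -0.184640; -0.737180, +0.674721, +0.036293; +0.151056, +0.112211, +0.982136]
β = atan2(√(R₁₃²+R₂₃²), R₃₃) = 0.189302; α = atan2(R₂₃, R₁₃) mod 2π = 2.947509; γ = atan2(R₃₂, −R₃₁) mod 2π = 2.502687
Need the full column D^4_{m',3} for m'=−4..4 at α=2.9475, β=0.1893, γ=2.5027.
cos(β/2)=0.995524, sin(β/2)=0.094510
d^4_{-4,3}: single k=7 term ⇒ +0.000000;  D = -0.000000-0.000000i
d^4_{-3,3}: k∈[6..7] ⇒ +0.000005 -0.000000 = +0.000005;  D = +0.000001+0.000005i
d^4_{-2,3}: k∈[5..6] ⇒ +0.000084 -0.000000 = +0.000083;  D = -0.000004-0.000083i
d^4_{-1,3}: k∈[4..5] ⇒ +0.001037 -0.000006 = +0.001031;  D = -0.000156+0.001019i
d^4_{0,3}: k∈[3..4] ⇒ +0.009767 -0.000088 = +0.009679;  D = +0.003282-0.009105i
d^4_{1,3}: k∈[2..3] ⇒ +0.069013 -0.001037 = +0.067977;  D = -0.034950+0.058304i
d^4_{2,3}: k∈[1..2] ⇒ +0.342691 -0.009266 = +0.333425;  D = +0.223365-0.247549i
d^4_{3,3}: k∈[0..1] ⇒ +0.964747 -0.060864 = +0.903883;  D = -0.723582+0.541696i
d^4_{4,3}: single k=0 term ⇒ -0.259050;  D = -0.233425+0.112337i
Y_4^{m'}(θ=2.6421,φ=3.8852) and Σ D·Y over m':
  (-0.0000-0.0000i)·(-0.0230-0.0039i)  (+0.0000+0.0000i)·(-0.0740-0.0954i)  (-0.0000-0.0001i)·(+0.0282-0.3361i)  (-0.0002+0.0010i)·(+0.3505-0.3224i)  (+0.0033-0.0091i)·(+0.0704+0.0000i)  (-0.0349+0.0583i)·(-0.3505-0.3224i)  (+0.2234-0.2475i)·(+0.0282+0.3361i)  (-0.7236+0.5417i)·(+0.0740-0.0954i)  (-0.2334+0.1123i)·(-0.0230+0.0039i)
Y_4^3(R⁻¹ n̂) = +0.124028+0.164322i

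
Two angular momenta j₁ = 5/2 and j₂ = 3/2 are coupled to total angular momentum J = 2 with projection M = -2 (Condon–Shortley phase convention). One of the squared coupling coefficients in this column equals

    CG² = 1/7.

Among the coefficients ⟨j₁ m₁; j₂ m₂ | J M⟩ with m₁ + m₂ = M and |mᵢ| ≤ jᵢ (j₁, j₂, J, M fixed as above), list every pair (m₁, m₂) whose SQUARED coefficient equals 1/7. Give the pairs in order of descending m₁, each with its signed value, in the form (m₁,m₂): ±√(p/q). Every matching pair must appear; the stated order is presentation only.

(-1/2,-3/2): +√(1/7)

Admissible pairs with m₁+m₂ = M = -2: (-5/2,1/2), (-3/2,-1/2), (-1/2,-3/2)
  (m₁,m₂)=(-1/2,-3/2): CG² = 1/7, CG = +√(1/7)   ← matches the target
  (m₁,m₂)=(-3/2,-1/2): CG² = 8/21, CG = −√(8/21)
  (m₁,m₂)=(-5/2,1/2): CG² = 10/21, CG = +√(10/21)
Pairs with CG² = 1/7: (-1/2,-3/2): +√(1/7)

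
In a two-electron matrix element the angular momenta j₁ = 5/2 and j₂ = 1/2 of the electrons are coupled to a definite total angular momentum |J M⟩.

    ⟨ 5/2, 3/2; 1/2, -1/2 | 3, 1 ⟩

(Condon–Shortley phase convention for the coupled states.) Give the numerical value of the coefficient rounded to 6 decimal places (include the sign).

triangle: 0!·5!·1!/7! = 120/5040
(j±m)!: 4!·1!·0!·1!·4!·2! = 1152
prefactor² = (2J+1)·Δ·N² = 192
  k=0: +1/(0!·0!·1!·0!·4!·1!) = 1/24
Σ = 1/24  ⇒  CG² = 192·(1/24)² = 1/3
CG = +√(1/3) = +0.577350

+√(1/3) ≈ +0.577350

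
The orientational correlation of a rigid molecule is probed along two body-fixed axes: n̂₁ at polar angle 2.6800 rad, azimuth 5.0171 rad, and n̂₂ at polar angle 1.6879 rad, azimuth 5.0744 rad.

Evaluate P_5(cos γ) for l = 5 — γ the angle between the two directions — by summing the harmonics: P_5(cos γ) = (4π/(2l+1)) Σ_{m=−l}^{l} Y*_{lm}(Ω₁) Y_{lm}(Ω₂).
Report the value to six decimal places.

Summing Y*_{l m}(θ₁,φ₁)·Y_{l m}(θ₂,φ₂) over m ∈ [−5, 5]; prefactor 4π/(2·5+1) = 1.142397:
  m=-5: Y*=(0.008124, -0.000384)  Y=(0.435680, -0.106276)  product (0.003499, -0.001031)
  m=-4: Y*=(-0.017824, -0.048536)  Y=(-0.020428, 0.165577)  product (0.008401, -0.001960)
  m=-3: Y*=(-0.150436, 0.115952)  Y=(0.263003, 0.138518)  product (-0.055626, 0.009657)
  m=-2: Y*=(0.346743, 0.242047)  Y=(-0.140322, 0.124074)  product (-0.078688, 0.009057)
  m=-1: Y*=(0.140039, -0.445266)  Y=(0.091564, 0.241786)  product (0.120482, -0.006911)
  m=+0: Y*=(0.065892, -0.000000)  Y=(-0.192064, 0.000000)  product (-0.012655, 0.000000)
  m=+1: Y*=(-0.140039, -0.445266)  Y=(-0.091564, 0.241786)  product (0.120482, 0.006911)
  m=+2: Y*=(0.346743, -0.242047)  Y=(-0.140322, -0.124074)  product (-0.078688, -0.009057)
  m=+3: Y*=(0.150436, 0.115952)  Y=(-0.263003, 0.138518)  product (-0.055626, -0.009657)
  m=+4: Y*=(-0.017824, 0.048536)  Y=(-0.020428, -0.165577)  product (0.008401, 0.001960)
  m=+5: Y*=(-0.008124, -0.000384)  Y=(-0.435680, -0.106276)  product (0.003499, 0.001031)
Accumulated sum (-0.016522, 0.000000); after 4π/(2l+1) scaling, (-0.018874, 0.000000) ⇒ P_5 = -0.018874

-0.018874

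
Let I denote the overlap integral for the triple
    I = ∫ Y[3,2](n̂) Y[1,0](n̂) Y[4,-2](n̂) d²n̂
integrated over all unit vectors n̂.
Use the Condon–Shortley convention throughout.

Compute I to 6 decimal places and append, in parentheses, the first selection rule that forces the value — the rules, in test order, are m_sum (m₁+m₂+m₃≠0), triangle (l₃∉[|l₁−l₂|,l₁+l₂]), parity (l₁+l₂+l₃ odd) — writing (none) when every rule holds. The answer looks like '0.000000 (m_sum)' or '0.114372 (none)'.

0.213244 (none)

m-sum 0 ✓  L=8 even ✓  2≤4≤4 ✓
Π(2lᵢ+1) = 7×3×9 = 189
triangle coeff Δ(3,1,4) = 1/252
Σ_t [0,0]: t=0:+1/36 = 1/36
(3j)²=4/63 [(3 1 4; 0 0 0)], sign=+1
Σ_t [0,0]: t=0:+1/120 = 1/120
(3j)²=1/21 [(3 1 4; 2 0 -2)], sign=+1
⇒ 4πI² = 4/7
I = (+1)√(4/7/(4π)) = 0.21324362
No selection rule forces the value: the integral is nonzero (none).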